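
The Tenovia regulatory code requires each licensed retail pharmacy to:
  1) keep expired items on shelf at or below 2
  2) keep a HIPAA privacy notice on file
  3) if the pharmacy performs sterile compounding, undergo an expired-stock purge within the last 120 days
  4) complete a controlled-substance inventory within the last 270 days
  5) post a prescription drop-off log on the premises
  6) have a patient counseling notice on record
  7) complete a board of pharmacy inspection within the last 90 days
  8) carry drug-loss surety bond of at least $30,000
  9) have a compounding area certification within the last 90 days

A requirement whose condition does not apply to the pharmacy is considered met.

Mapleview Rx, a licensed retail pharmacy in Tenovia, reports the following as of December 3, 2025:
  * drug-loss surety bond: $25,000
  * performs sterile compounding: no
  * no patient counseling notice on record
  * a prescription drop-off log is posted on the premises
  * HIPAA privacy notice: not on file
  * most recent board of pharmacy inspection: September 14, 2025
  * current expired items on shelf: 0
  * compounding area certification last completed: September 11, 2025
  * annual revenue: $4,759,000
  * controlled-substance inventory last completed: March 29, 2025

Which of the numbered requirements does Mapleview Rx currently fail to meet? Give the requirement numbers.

1. expired items on shelf 0 ≤ 2 → met
2. HIPAA privacy notice absent → not met
3. condition 'performs sterile compounding' does not hold → requirement n/a → met
4. controlled-substance inventory 249 days ago vs limit 270 → met
5. prescription drop-off log present → met
6. patient counseling notice absent → not met
7. board of pharmacy inspection 80 days ago vs limit 90 → met
8. drug-loss surety bond $25,000 < $30,000 → not met
9. compounding area certification 83 days ago vs limit 90 → met
Not met: 2, 6, 8

2, 6, 8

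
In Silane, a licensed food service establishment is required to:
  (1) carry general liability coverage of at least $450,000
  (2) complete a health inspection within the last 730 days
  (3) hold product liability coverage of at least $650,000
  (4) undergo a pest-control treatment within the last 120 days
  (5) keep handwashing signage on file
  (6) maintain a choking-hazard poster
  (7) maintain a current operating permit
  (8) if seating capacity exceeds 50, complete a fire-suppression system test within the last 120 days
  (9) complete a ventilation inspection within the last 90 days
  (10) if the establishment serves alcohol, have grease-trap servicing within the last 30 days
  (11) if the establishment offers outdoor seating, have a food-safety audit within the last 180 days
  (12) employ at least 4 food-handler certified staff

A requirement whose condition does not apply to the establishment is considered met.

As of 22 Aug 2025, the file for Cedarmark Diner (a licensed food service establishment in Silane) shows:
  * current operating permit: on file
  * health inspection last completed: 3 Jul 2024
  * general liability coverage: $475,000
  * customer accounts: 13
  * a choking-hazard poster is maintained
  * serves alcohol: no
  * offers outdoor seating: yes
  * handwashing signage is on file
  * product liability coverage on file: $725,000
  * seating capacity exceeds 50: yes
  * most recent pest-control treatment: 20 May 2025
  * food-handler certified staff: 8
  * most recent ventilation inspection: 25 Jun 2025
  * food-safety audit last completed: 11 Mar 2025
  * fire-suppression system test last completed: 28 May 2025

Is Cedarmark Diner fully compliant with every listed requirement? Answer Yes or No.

Yes

1. general liability coverage $475,000 ≥ $450,000 → met
2. health inspection 415 days ago vs limit 730 → met
3. product liability coverage $725,000 ≥ $650,000 → met
4. pest-control treatment 94 days ago vs limit 120 → met
5. handwashing signage present → met
6. choking-hazard poster present → met
7. current operating permit present → met
8. condition 'seating capacity exceeds 50' holds; fire-suppression system test 86 days ago vs limit 120 → met
9. ventilation inspection 58 days ago vs limit 90 → met
10. condition 'serves alcohol' does not hold → requirement n/a → met
11. condition 'offers outdoor seating' holds; food-safety audit 164 days ago vs limit 180 → met
12. food-handler certified staff 8 ≥ 4 → met
All met.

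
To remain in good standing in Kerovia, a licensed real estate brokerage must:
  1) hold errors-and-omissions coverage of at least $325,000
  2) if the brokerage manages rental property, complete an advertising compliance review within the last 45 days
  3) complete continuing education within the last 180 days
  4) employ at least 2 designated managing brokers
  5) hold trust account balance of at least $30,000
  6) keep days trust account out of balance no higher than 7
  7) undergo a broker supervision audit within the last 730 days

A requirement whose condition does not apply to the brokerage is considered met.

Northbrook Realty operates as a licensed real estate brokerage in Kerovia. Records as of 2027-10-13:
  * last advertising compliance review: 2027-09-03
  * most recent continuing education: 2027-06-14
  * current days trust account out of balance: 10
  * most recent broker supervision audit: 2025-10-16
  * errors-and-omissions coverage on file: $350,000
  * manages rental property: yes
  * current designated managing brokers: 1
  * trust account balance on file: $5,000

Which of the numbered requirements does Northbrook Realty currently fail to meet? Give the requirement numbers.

1. errors-and-omissions coverage $350,000 ≥ $325,000 → met
2. condition 'manages rental property' holds; advertising compliance review 40 days ago vs limit 45 → met
3. continuing education 121 days ago vs limit 180 → met
4. designated managing brokers 1 < 2 → not met
5. trust account balance $5,000 < $30,000 → not met
6. days trust account out of balance 10 > 7 → not met
7. broker supervision audit 727 days ago vs limit 730 → met
Not met: 4, 5, 6

4, 5, 6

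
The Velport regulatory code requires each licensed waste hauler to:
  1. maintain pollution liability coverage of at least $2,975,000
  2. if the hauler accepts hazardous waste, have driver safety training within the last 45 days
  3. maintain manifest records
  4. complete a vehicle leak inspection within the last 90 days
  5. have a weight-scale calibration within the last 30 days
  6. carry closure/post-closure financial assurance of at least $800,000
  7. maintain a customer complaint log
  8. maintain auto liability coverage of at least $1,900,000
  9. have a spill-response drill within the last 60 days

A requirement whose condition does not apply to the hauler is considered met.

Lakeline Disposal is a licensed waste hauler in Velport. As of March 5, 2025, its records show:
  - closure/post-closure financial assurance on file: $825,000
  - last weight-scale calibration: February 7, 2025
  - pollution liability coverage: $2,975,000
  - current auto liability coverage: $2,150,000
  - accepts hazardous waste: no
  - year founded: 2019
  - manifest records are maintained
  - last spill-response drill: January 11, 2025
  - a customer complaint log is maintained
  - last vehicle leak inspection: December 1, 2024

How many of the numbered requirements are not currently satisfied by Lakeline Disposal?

1

1. pollution liability coverage $2,975,000 ≥ $2,975,000 → met
2. condition 'accepts hazardous waste' does not hold → requirement n/a → met
3. manifest records present → met
4. vehicle leak inspection 94 days ago vs limit 90 → not met
5. weight-scale calibration 26 days ago vs limit 30 → met
6. closure/post-closure financial assurance $825,000 ≥ $800,000 → met
7. customer complaint log present → met
8. auto liability coverage $2,150,000 ≥ $1,900,000 → met
9. spill-response drill 53 days ago vs limit 60 → met
Not met: 1 of 9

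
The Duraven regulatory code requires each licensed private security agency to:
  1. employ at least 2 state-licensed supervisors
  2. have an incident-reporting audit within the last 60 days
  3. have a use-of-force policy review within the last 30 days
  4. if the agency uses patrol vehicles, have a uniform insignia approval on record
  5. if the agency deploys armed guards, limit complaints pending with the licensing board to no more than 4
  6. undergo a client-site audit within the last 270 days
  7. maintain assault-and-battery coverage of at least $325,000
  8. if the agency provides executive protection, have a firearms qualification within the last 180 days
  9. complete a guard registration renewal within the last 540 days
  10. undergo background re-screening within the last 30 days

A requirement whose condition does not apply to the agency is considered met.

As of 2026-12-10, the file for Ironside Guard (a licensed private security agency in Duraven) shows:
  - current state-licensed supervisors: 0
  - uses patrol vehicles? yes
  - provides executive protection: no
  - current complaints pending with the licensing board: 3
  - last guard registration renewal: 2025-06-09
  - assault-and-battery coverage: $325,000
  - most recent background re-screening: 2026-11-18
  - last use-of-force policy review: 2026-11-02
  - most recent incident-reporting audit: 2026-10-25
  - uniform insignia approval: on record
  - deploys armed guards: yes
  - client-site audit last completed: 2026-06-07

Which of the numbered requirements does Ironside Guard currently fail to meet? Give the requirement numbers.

1. state-licensed supervisors 0 < 2 → not met
2. incident-reporting audit 46 days ago vs limit 60 → met
3. use-of-force policy review 38 days ago vs limit 30 → not met
4. condition 'uses patrol vehicles' holds; uniform insignia approval present → met
5. condition 'deploys armed guards' holds; complaints pending with the licensing board 3 ≤ 4 → met
6. client-site audit 186 days ago vs limit 270 → met
7. assault-and-battery coverage $325,000 ≥ $325,000 → met
8. condition 'provides executive protection' does not hold → requirement n/a → met
9. guard registration renewal 549 days ago vs limit 540 → not met
10. background re-screening 22 days ago vs limit 30 → met
Not met: 1, 3, 9

1, 3, 9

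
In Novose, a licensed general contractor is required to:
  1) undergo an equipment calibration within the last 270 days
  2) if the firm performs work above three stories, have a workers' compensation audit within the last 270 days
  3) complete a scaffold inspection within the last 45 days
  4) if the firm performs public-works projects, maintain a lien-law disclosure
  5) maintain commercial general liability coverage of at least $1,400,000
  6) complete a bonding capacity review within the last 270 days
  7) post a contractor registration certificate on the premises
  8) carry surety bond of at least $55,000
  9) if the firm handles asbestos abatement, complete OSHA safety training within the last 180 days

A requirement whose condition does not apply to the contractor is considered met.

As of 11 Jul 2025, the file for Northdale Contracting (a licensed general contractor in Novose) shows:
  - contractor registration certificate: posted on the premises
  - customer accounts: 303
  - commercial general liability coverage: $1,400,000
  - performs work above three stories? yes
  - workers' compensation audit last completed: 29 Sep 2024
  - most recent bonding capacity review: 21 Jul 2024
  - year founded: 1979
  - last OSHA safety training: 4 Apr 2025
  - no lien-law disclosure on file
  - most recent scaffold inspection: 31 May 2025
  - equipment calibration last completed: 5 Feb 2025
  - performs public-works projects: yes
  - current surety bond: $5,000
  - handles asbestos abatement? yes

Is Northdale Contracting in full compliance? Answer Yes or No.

1. equipment calibration 156 days ago vs limit 270 → met
2. condition 'performs work above three stories' holds; workers' compensation audit 285 days ago vs limit 270 → not met
3. scaffold inspection 41 days ago vs limit 45 → met
4. condition 'performs public-works projects' holds; lien-law disclosure absent → not met
5. commercial general liability coverage $1,400,000 ≥ $1,400,000 → met
6. bonding capacity review 355 days ago vs limit 270 → not met
7. contractor registration certificate present → met
8. surety bond $5,000 < $55,000 → not met
9. condition 'handles asbestos abatement' holds; OSHA safety training 98 days ago vs limit 180 → met
Not met: 2, 4, 6, 8

No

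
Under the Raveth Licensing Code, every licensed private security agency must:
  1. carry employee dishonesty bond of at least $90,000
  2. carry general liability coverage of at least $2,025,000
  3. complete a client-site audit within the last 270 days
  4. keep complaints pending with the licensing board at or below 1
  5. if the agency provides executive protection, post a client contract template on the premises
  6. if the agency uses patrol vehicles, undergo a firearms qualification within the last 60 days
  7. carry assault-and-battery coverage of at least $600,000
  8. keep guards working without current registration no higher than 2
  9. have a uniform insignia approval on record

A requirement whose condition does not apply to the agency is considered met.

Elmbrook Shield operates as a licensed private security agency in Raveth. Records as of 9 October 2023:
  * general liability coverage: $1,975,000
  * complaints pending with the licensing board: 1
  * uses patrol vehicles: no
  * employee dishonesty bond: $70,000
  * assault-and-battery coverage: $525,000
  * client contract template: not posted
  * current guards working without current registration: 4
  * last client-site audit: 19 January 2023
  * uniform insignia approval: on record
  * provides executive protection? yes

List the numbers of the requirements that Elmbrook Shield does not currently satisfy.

1. employee dishonesty bond $70,000 < $90,000 → not met
2. general liability coverage $1,975,000 < $2,025,000 → not met
3. client-site audit 263 days ago vs limit 270 → met
4. complaints pending with the licensing board 1 ≤ 1 → met
5. condition 'provides executive protection' holds; client contract template absent → not met
6. condition 'uses patrol vehicles' does not hold → requirement n/a → met
7. assault-and-battery coverage $525,000 < $600,000 → not met
8. guards working without current registration 4 > 2 → not met
9. uniform insignia approval present → met
Not met: 1, 2, 5, 7, 8

1, 2, 5, 7, 8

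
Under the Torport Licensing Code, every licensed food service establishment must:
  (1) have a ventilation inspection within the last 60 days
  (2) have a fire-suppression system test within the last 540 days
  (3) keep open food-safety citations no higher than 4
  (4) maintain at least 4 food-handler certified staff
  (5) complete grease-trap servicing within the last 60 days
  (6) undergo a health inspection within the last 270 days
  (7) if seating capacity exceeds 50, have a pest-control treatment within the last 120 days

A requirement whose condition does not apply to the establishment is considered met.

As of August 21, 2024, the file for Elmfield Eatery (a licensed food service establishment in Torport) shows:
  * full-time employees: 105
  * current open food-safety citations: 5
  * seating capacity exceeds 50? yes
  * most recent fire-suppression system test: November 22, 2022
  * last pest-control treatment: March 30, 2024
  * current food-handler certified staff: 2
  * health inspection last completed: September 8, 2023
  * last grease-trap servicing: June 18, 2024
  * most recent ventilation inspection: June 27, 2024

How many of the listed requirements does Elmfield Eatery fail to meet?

6

1. ventilation inspection 55 days ago vs limit 60 → met
2. fire-suppression system test 638 days ago vs limit 540 → not met
3. open food-safety citations 5 > 4 → not met
4. food-handler certified staff 2 < 4 → not met
5. grease-trap servicing 64 days ago vs limit 60 → not met
6. health inspection 348 days ago vs limit 270 → not met
7. condition 'seating capacity exceeds 50' holds; pest-control treatment 144 days ago vs limit 120 → not met
Not met: 6 of 7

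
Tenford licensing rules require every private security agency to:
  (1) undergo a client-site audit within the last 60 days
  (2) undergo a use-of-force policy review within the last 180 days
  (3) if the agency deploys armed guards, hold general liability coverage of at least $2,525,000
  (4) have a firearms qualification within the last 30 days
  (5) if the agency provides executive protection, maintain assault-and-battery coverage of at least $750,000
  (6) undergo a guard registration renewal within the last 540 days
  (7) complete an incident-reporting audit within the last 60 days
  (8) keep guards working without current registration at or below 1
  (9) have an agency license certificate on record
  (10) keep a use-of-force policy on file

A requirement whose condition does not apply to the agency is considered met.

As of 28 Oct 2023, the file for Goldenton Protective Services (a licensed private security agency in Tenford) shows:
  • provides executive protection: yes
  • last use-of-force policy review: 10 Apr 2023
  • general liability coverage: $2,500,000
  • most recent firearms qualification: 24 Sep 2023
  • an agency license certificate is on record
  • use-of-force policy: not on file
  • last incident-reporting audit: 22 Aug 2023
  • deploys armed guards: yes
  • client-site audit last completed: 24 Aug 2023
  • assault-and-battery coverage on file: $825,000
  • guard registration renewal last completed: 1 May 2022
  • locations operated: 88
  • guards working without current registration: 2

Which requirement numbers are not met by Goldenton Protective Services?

1, 2, 3, 4, 6, 7, 8, 10

1. client-site audit 65 days ago vs limit 60 → not met
2. use-of-force policy review 201 days ago vs limit 180 → not met
3. condition 'deploys armed guards' holds; general liability coverage $2,500,000 < $2,525,000 → not met
4. firearms qualification 34 days ago vs limit 30 → not met
5. condition 'provides executive protection' holds; assault-and-battery coverage $825,000 ≥ $750,000 → met
6. guard registration renewal 545 days ago vs limit 540 → not met
7. incident-reporting audit 67 days ago vs limit 60 → not met
8. guards working without current registration 2 > 1 → not met
9. agency license certificate present → met
10. use-of-force policy absent → not met
Not met: 1, 2, 3, 4, 6, 7, 8, 10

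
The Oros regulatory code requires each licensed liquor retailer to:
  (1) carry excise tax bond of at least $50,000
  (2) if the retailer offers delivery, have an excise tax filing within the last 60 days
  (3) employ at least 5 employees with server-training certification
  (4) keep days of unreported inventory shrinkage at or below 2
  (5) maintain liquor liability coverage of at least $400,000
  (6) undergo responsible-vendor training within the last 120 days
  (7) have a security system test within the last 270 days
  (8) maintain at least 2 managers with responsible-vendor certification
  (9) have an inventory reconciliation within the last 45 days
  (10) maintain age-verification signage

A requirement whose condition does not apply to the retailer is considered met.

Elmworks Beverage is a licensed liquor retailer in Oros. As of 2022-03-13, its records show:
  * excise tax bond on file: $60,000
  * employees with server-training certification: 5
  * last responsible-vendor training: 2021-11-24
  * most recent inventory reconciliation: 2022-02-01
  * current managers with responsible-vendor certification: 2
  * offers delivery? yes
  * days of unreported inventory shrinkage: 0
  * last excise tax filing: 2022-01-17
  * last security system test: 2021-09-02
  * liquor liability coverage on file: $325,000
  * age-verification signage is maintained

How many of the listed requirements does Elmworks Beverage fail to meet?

1

1. excise tax bond $60,000 ≥ $50,000 → met
2. condition 'offers delivery' holds; excise tax filing 55 days ago vs limit 60 → met
3. employees with server-training certification 5 ≥ 5 → met
4. days of unreported inventory shrinkage 0 ≤ 2 → met
5. liquor liability coverage $325,000 < $400,000 → not met
6. responsible-vendor training 109 days ago vs limit 120 → met
7. security system test 192 days ago vs limit 270 → met
8. managers with responsible-vendor certification 2 ≥ 2 → met
9. inventory reconciliation 40 days ago vs limit 45 → met
10. age-verification signage present → met
Not met: 1 of 10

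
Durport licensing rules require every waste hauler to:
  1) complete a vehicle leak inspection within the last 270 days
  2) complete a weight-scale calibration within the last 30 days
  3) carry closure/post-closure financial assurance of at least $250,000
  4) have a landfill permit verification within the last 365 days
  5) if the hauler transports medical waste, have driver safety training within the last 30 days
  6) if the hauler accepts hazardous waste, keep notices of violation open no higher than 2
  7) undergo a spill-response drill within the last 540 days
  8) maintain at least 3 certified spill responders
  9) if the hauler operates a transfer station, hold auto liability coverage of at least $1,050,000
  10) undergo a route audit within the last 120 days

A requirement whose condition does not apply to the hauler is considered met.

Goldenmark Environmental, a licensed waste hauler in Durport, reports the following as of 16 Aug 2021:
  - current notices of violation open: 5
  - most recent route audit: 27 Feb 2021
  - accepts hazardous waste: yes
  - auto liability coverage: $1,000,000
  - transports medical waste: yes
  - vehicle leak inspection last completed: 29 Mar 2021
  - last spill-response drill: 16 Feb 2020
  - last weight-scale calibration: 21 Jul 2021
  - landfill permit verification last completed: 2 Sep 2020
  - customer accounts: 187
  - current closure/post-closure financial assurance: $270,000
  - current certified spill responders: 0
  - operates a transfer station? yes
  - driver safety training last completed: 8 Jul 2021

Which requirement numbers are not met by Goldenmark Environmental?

5, 6, 7, 8, 9, 10

1. vehicle leak inspection 140 days ago vs limit 270 → met
2. weight-scale calibration 26 days ago vs limit 30 → met
3. closure/post-closure financial assurance $270,000 ≥ $250,000 → met
4. landfill permit verification 348 days ago vs limit 365 → met
5. condition 'transports medical waste' holds; driver safety training 39 days ago vs limit 30 → not met
6. condition 'accepts hazardous waste' holds; notices of violation open 5 > 2 → not met
7. spill-response drill 547 days ago vs limit 540 → not met
8. certified spill responders 0 < 3 → not met
9. condition 'operates a transfer station' holds; auto liability coverage $1,000,000 < $1,050,000 → not met
10. route audit 170 days ago vs limit 120 → not met
Not met: 5, 6, 7, 8, 9, 10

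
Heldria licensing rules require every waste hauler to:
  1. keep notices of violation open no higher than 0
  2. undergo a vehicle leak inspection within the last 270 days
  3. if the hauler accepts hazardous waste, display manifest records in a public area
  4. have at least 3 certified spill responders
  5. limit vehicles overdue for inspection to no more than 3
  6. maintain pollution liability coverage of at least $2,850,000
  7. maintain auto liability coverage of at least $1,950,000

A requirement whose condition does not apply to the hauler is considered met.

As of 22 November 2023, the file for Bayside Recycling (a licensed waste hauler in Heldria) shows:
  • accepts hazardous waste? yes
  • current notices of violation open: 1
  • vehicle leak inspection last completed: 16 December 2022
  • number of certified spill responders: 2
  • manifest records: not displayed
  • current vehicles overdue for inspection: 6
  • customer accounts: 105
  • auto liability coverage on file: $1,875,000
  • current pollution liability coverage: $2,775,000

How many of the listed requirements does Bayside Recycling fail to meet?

1. notices of violation open 1 > 0 → not met
2. vehicle leak inspection 341 days ago vs limit 270 → not met
3. condition 'accepts hazardous waste' holds; manifest records absent → not met
4. certified spill responders 2 < 3 → not met
5. vehicles overdue for inspection 6 > 3 → not met
6. pollution liability coverage $2,775,000 < $2,850,000 → not met
7. auto liability coverage $1,875,000 < $1,950,000 → not met
Not met: 7 of 7

7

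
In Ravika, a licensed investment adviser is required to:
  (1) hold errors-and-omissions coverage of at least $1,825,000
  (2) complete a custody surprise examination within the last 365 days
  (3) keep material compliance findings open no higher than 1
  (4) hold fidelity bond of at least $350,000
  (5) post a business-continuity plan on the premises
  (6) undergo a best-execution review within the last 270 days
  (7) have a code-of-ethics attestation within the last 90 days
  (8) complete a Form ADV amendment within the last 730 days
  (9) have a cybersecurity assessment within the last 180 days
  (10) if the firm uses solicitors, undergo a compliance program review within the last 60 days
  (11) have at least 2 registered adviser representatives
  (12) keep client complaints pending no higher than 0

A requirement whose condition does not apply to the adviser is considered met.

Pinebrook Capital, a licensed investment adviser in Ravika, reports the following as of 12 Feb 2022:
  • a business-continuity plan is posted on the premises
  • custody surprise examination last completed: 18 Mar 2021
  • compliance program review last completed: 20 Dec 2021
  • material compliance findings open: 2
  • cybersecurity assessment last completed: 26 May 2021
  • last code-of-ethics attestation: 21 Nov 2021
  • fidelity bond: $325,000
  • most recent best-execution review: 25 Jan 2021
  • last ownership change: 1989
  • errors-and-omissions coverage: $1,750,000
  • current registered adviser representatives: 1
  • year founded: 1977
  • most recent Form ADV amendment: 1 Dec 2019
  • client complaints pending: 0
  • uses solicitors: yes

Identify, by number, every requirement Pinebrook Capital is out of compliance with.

1, 3, 4, 6, 8, 9, 11

1. errors-and-omissions coverage $1,750,000 < $1,825,000 → not met
2. custody surprise examination 331 days ago vs limit 365 → met
3. material compliance findings open 2 > 1 → not met
4. fidelity bond $325,000 < $350,000 → not met
5. business-continuity plan present → met
6. best-execution review 383 days ago vs limit 270 → not met
7. code-of-ethics attestation 83 days ago vs limit 90 → met
8. Form ADV amendment 804 days ago vs limit 730 → not met
9. cybersecurity assessment 262 days ago vs limit 180 → not met
10. condition 'uses solicitors' holds; compliance program review 54 days ago vs limit 60 → met
11. registered adviser representatives 1 < 2 → not met
12. client complaints pending 0 ≤ 0 → met
Not met: 1, 3, 4, 6, 8, 9, 11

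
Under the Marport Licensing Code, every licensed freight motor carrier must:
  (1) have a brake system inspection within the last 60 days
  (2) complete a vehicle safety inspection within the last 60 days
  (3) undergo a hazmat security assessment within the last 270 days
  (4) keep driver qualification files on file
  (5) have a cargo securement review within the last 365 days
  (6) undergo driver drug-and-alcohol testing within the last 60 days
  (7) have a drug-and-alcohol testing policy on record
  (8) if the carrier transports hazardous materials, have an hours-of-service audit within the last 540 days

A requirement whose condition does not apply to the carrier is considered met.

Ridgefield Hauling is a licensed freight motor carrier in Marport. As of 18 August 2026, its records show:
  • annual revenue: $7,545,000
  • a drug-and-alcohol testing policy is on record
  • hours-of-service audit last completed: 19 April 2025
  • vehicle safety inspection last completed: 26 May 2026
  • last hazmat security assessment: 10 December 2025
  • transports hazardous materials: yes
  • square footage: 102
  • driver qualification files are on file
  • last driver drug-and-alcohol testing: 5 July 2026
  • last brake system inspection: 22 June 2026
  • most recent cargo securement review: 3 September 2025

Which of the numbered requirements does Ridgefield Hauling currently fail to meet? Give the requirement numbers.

2

1. brake system inspection 57 days ago vs limit 60 → met
2. vehicle safety inspection 84 days ago vs limit 60 → not met
3. hazmat security assessment 251 days ago vs limit 270 → met
4. driver qualification files present → met
5. cargo securement review 349 days ago vs limit 365 → met
6. driver drug-and-alcohol testing 44 days ago vs limit 60 → met
7. drug-and-alcohol testing policy present → met
8. condition 'transports hazardous materials' holds; hours-of-service audit 486 days ago vs limit 540 → met
Not met: 2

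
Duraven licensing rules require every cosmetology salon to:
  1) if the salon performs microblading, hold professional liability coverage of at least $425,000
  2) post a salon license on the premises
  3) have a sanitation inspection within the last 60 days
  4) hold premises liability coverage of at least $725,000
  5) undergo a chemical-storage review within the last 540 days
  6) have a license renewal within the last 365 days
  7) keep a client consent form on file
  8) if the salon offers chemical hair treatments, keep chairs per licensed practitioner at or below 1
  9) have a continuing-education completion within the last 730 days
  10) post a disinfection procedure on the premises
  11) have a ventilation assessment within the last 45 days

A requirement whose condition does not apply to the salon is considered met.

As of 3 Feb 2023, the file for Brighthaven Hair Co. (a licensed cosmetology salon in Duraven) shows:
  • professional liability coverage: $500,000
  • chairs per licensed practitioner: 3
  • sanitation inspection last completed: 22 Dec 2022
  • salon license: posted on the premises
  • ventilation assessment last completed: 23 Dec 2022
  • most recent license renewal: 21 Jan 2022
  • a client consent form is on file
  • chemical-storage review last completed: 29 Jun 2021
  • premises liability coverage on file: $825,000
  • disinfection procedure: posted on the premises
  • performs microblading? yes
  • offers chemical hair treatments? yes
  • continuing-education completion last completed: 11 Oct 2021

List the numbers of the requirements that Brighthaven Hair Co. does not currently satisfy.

5, 6, 8

1. condition 'performs microblading' holds; professional liability coverage $500,000 ≥ $425,000 → met
2. salon license present → met
3. sanitation inspection 43 days ago vs limit 60 → met
4. premises liability coverage $825,000 ≥ $725,000 → met
5. chemical-storage review 584 days ago vs limit 540 → not met
6. license renewal 378 days ago vs limit 365 → not met
7. client consent form present → met
8. condition 'offers chemical hair treatments' holds; chairs per licensed practitioner 3 > 1 → not met
9. continuing-education completion 480 days ago vs limit 730 → met
10. disinfection procedure present → met
11. ventilation assessment 42 days ago vs limit 45 → met
Not met: 5, 6, 8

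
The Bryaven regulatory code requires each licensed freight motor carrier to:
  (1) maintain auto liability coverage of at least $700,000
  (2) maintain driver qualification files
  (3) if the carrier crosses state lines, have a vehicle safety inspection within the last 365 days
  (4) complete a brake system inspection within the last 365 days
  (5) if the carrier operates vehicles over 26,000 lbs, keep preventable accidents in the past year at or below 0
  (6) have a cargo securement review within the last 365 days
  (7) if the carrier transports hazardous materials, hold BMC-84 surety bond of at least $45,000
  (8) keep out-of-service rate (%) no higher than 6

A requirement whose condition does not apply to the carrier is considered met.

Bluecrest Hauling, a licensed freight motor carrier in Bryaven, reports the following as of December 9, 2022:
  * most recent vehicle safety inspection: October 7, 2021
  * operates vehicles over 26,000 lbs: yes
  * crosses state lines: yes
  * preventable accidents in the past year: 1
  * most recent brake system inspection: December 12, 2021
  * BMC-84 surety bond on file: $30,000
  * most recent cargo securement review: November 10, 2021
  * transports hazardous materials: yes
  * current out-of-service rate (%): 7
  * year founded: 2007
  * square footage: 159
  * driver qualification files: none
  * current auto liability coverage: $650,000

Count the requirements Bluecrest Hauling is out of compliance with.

1. auto liability coverage $650,000 < $700,000 → not met
2. driver qualification files absent → not met
3. condition 'crosses state lines' holds; vehicle safety inspection 428 days ago vs limit 365 → not met
4. brake system inspection 362 days ago vs limit 365 → met
5. condition 'operates vehicles over 26,000 lbs' holds; preventable accidents in the past year 1 > 0 → not met
6. cargo securement review 394 days ago vs limit 365 → not met
7. condition 'transports hazardous materials' holds; BMC-84 surety bond $30,000 < $45,000 → not met
8. out-of-service rate (%) 7 > 6 → not met
Not met: 7 of 8

7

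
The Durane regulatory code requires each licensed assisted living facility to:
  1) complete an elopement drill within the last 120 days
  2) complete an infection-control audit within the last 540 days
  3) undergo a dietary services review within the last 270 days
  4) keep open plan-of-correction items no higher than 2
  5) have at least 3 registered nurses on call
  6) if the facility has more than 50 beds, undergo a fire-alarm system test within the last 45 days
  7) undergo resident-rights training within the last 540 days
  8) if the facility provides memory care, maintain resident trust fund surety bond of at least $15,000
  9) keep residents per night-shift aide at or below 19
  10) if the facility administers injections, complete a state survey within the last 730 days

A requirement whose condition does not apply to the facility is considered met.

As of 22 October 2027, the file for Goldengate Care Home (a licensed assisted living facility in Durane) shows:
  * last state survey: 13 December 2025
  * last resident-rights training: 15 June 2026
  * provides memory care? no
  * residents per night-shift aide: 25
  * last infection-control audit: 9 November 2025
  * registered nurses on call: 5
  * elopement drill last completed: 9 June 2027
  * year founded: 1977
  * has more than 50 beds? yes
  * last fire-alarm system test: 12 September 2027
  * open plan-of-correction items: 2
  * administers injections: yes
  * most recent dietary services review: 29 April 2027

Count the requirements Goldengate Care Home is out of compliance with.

3

1. elopement drill 135 days ago vs limit 120 → not met
2. infection-control audit 712 days ago vs limit 540 → not met
3. dietary services review 176 days ago vs limit 270 → met
4. open plan-of-correction items 2 ≤ 2 → met
5. registered nurses on call 5 ≥ 3 → met
6. condition 'has more than 50 beds' holds; fire-alarm system test 40 days ago vs limit 45 → met
7. resident-rights training 494 days ago vs limit 540 → met
8. condition 'provides memory care' does not hold → requirement n/a → met
9. residents per night-shift aide 25 > 19 → not met
10. condition 'administers injections' holds; state survey 678 days ago vs limit 730 → met
Not met: 3 of 10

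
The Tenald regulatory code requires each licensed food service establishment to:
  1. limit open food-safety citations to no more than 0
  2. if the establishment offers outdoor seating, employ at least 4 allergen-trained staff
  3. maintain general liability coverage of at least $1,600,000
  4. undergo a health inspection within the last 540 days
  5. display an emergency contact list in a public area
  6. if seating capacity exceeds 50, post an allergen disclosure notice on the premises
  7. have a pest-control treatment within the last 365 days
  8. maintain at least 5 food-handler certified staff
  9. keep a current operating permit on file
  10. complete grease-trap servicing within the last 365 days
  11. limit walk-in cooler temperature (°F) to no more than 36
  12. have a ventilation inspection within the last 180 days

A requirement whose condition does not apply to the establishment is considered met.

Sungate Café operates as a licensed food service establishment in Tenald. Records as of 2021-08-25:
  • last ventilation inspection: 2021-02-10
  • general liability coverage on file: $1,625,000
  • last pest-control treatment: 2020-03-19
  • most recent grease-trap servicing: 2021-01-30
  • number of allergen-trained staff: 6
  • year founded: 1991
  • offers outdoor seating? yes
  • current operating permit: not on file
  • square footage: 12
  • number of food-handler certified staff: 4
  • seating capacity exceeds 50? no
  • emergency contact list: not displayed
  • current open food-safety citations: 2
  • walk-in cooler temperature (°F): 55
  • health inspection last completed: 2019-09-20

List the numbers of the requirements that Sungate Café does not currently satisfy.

1, 4, 5, 7, 8, 9, 11, 12

1. open food-safety citations 2 > 0 → not met
2. condition 'offers outdoor seating' holds; allergen-trained staff 6 ≥ 4 → met
3. general liability coverage $1,625,000 ≥ $1,600,000 → met
4. health inspection 705 days ago vs limit 540 → not met
5. emergency contact list absent → not met
6. condition 'seating capacity exceeds 50' does not hold → requirement n/a → met
7. pest-control treatment 524 days ago vs limit 365 → not met
8. food-handler certified staff 4 < 5 → not met
9. current operating permit absent → not met
10. grease-trap servicing 207 days ago vs limit 365 → met
11. walk-in cooler temperature (°F) 55 > 36 → not met
12. ventilation inspection 196 days ago vs limit 180 → not met
Not met: 1, 4, 5, 7, 8, 9, 11, 12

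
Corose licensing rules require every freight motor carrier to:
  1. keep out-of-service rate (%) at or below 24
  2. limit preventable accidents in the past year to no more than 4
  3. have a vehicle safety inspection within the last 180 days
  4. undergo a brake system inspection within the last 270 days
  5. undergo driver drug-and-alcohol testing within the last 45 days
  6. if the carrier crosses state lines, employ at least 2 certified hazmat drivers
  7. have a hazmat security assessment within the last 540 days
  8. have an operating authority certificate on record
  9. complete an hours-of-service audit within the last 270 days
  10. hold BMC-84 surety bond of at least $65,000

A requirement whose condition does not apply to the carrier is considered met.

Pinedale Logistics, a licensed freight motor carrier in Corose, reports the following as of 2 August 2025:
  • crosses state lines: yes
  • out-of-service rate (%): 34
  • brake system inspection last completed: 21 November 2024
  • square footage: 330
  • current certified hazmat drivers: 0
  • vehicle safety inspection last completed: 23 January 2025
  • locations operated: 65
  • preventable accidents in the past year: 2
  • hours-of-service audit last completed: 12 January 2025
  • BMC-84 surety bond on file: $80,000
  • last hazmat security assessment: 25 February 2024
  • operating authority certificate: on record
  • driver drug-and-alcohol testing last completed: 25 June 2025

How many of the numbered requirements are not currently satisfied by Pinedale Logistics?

1. out-of-service rate (%) 34 > 24 → not met
2. preventable accidents in the past year 2 ≤ 4 → met
3. vehicle safety inspection 191 days ago vs limit 180 → not met
4. brake system inspection 254 days ago vs limit 270 → met
5. driver drug-and-alcohol testing 38 days ago vs limit 45 → met
6. condition 'crosses state lines' holds; certified hazmat drivers 0 < 2 → not met
7. hazmat security assessment 524 days ago vs limit 540 → met
8. operating authority certificate present → met
9. hours-of-service audit 202 days ago vs limit 270 → met
10. BMC-84 surety bond $80,000 ≥ $65,000 → met
Not met: 3 of 10

3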